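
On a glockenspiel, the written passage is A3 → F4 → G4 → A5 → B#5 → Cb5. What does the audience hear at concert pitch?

A5 F6 G6 A7 B#7 Cb7

The glockenspiel sounds a perfect fifteenth above written, so transpose each written note up a perfect fifteenth.
A3 gives A5
F4 gives F6
G4 gives G6
A5 gives A7
B#5 gives B#7
Cb5 gives Cb7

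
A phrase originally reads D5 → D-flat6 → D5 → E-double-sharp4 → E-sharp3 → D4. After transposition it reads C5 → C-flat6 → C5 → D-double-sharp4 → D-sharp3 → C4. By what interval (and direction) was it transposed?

down a major second

From D5 to C5 is 2 letter names — a second of some quality.
C5 to D5 is 2 semitones, which makes it a major second; the second version is lower, so the direction is down.
Checking another pair — D4 → C4 — gives the same interval.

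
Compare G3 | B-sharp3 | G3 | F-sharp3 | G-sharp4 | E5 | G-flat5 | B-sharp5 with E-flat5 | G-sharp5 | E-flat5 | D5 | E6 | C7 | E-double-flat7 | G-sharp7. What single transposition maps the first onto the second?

Take the first pair: G3 → Eb5. G to E spans 13 letter names, so the interval is some kind of thirteenth.
G3 to Eb5 is 20 semitones, which makes it a minor thirteenth; the second version is higher, so the direction is up.
Checking another pair — B#5 → G#7 — gives the same interval.

up a minor thirteenth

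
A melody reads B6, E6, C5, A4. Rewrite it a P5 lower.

E6 A5 F4 D4

B6 → E6
E6 → A5
C5 → F4
A4 → D4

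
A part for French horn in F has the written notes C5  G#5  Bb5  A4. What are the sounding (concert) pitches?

Written C4 on the French horn in F sounds as F3, a perfect fifth lower; apply that shift to every note.
C5 to F4
G#5 to C#5
Bb5 to Eb5
A4 to D4

F4 C#5 Eb5 D4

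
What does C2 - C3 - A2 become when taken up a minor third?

C2 becomes Eb2
C3 becomes Eb3
A2 becomes C3

Eb2 Eb3 C3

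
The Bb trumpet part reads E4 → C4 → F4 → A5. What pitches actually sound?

D4 Bb3 Eb4 G5

The Bb trumpet sounds a major second below written, so transpose each written note down a major second.
E4 becomes D4
C4 becomes Bb3
F4 becomes Eb4
A5 becomes G5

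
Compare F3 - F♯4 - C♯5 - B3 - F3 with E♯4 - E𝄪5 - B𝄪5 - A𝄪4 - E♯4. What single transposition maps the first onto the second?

up an augmented seventh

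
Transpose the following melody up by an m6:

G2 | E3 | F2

Eb3 C4 Db3

G2 to Eb3
E3 to C4
F2 to Db3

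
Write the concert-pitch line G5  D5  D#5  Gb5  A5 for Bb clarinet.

Written C4 sounds as Bb3 on the Bb clarinet, so concert pitches are written a major second up.
G5 -> A5
D5 -> E5
D#5 -> E#5
Gb5 -> Ab5
A5 -> B5

A5 E5 E#5 Ab5 B5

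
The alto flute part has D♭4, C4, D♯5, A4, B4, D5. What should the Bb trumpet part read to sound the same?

Bb3 A3 B#4 F#4 G#4 B4

First find concert pitch: the alto flute sounds a perfect fourth below written, so D♭4 C4 D♯5 A4 B4 D5 sounds Ab3 G3 A#4 E4 F#4 A4.
Then write for Bb trumpet: it sounds a major second below written, so the part must be a major second above concert.
Ab3 → Bb3
G3 → A3
A#4 → B#4
E4 → F#4
F#4 → G#4
A4 → B4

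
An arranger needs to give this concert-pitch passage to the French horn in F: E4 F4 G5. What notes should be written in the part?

B4 C5 D6

The French horn in F sounds a perfect fifth below written, so the written part must be a perfect fifth above concert — transpose each note up.
E4 becomes B4
F4 becomes C5
G5 becomes D6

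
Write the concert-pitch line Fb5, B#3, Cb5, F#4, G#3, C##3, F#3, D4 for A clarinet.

Abb5 D#4 Ebb5 A4 B3 E#3 A3 F4

Written C4 sounds as A3 on the A clarinet, so concert pitches are written a minor third up.
Fb5 becomes Abb5
B#3 becomes D#4
Cb5 becomes Ebb5
F#4 becomes A4
G#3 becomes B3
C##3 becomes E#3
F#3 becomes A3
D4 becomes F4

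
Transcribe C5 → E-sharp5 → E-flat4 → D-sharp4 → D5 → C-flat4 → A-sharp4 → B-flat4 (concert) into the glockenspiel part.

The glockenspiel sounds a perfect fifteenth above written, so the written part must be a perfect fifteenth below concert — transpose each note down.
C5 becomes C3
E#5 becomes E#3
Eb4 becomes Eb2
D#4 becomes D#2
D5 becomes D3
Cb4 becomes Cb2
A#4 becomes A#2
Bb4 becomes Bb2

C3 E#3 Eb2 D#2 D3 Cb2 A#2 Bb2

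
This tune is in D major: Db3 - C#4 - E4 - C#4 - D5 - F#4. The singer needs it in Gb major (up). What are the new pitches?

From D up to Gb is a diminished fourth; apply that to each pitch.
Db3 -> Gbb3
C#4 -> F4
E4 -> Ab4
C#4 -> F4
D5 -> Gb5
F#4 -> Bb4

Gbb3 F4 Ab4 F4 Gb5 Bb4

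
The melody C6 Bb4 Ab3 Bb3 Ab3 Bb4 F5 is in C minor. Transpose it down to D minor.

From C down to D is a minor seventh; apply that to each pitch.
C6 -> D5
Bb4 -> C4
Ab3 -> Bb2
Bb3 -> C3
Ab3 -> Bb2
Bb4 -> C4
F5 -> G4

D5 C4 Bb2 C3 Bb2 C4 G4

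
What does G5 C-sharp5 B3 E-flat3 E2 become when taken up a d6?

Ebb6 Ab5 Gb4 Cbb4 Cb3

G5 → Ebb6
C#5 → Ab5
B3 → Gb4
Eb3 → Cbb4
E2 → Cb3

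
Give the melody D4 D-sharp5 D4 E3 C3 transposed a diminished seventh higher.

D4: a seventh up reaches C, and 9 semitones makes it Cb5.
D#5: a seventh up reaches C, and 9 semitones makes it C6.
D4: a seventh up reaches C, and 9 semitones makes it Cb5.
E3 up a diminished seventh is Db4.
C3 up a diminished seventh is Bbb3.

Cb5 C6 Cb5 Db4 Bbb3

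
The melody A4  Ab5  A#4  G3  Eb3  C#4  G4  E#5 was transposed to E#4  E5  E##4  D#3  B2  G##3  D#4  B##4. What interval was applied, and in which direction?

Take the first pair: A4 → E#4. A to E spans 4 letter names, so the interval is some kind of fourth.
E#4 to A4 is 4 semitones, which makes it a diminished fourth; the second version is lower, so the direction is down.
Checking another pair — E#5 → B##4 — gives the same interval.

down a diminished fourth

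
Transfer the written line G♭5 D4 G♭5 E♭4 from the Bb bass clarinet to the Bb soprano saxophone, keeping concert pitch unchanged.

Gb4 D3 Gb4 Eb3

First find concert pitch: the Bb bass clarinet sounds a major ninth below written, so G♭5 D4 G♭5 E♭4 sounds Fb4 C3 Fb4 Db3.
Then write for Bb soprano saxophone: it sounds a major second below written, so the part must be a major second above concert.
Fb4 → Gb4
C3 → D3
Fb4 → Gb4
Db3 → Eb3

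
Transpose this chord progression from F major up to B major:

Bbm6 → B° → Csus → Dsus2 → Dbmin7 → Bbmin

Em6 E#° F#sus G#sus2 Gmin7 Emin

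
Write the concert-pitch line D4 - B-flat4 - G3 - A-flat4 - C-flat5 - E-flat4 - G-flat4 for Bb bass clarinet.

E5 C6 A4 Bb5 Db6 F5 Ab5

The Bb bass clarinet sounds a major ninth below written, so the written part must be a major ninth above concert — transpose each note up.
D4 -> E5
Bb4 -> C6
G3 -> A4
Ab4 -> Bb5
Cb5 -> Db6
Eb4 -> F5
Gb4 -> Ab5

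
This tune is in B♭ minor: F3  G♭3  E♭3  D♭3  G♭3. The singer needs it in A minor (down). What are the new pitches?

E3 F3 D3 C3 F3

From B♭ down to A is a minor second; apply that to each pitch.
F3 -> E3
Gb3 -> F3
Eb3 -> D3
Db3 -> C3
Gb3 -> F3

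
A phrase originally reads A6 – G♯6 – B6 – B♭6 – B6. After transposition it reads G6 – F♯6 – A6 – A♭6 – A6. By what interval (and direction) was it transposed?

From A6 to G6 is 2 letter names — a second of some quality.
G6 to A6 is 2 semitones, which makes it a major second; the second version is lower, so the direction is down.
Checking another pair — B6 → A6 — gives the same interval.

down a major second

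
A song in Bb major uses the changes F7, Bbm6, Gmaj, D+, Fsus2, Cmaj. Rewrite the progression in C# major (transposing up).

G#7 C#m6 A#maj E#+ G#sus2 D#maj

Bb major up to C# major is an augmented second; each chord root moves by that interval while the quality stays the same.
F7: root F up an augmented second → G#, giving G#7.
Bbm6: root Bb up an augmented second → C#, giving C#m6.
Gmaj: root G up an augmented second → A#, giving A#maj.
D+: root D up an augmented second → E#, giving E#+.
Fsus2: root F up an augmented second → G#, giving G#sus2.
Cmaj: root C up an augmented second → D#, giving D#maj.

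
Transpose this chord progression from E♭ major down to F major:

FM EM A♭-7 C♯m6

GM F#M Bb-7 D#m6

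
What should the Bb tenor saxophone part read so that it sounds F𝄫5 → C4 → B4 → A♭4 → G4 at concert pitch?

Written C4 sounds as Bb2 on the Bb tenor saxophone, so concert pitches are written a major ninth up.
Fbb5 to Gbb6
C4 to D5
B4 to C#6
Ab4 to Bb5
G4 to A5

Gbb6 D5 C#6 Bb5 A5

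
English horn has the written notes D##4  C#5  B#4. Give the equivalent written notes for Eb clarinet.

First find concert pitch: the English horn sounds a perfect fifth below written, so D##4 C#5 B#4 sounds G##3 F#4 E#4.
Then write for Eb clarinet: it sounds a minor third above written, so the part must be a minor third below concert.
G##3 → E##3
F#4 → D#4
E#4 → C##4

E##3 D#4 C##4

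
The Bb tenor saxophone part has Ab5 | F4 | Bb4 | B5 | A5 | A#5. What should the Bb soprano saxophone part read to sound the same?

Ab4 F3 Bb3 B4 A4 A#4

First find concert pitch: the Bb tenor saxophone sounds a major ninth below written, so Ab5 F4 Bb4 B5 A5 A#5 sounds Gb4 Eb3 Ab3 A4 G4 G#4.
Then write for Bb soprano saxophone: it sounds a major second below written, so the part must be a major second above concert.
Gb4 → Ab4
Eb3 → F3
Ab3 → Bb3
A4 → B4
G4 → A4
G#4 → A#4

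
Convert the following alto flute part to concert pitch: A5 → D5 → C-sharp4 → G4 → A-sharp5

E5 A4 G#3 D4 E#5

The alto flute sounds a perfect fourth below written, so transpose each written note down a perfect fourth.
A5 -> E5
D5 -> A4
C#4 -> G#3
G4 -> D4
A#5 -> E#5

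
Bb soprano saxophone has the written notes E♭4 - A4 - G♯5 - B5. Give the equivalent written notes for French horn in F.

Ab4 D5 C#6 E6

First find concert pitch: the Bb soprano saxophone sounds a major second below written, so E♭4 A4 G♯5 B5 sounds Db4 G4 F#5 A5.
Then write for French horn in F: it sounds a perfect fifth below written, so the part must be a perfect fifth above concert.
Db4 → Ab4
G4 → D5
F#5 → C#6
A5 → E6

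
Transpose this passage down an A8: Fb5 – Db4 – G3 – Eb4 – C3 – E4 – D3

Fbb4 Dbb3 Gb2 Ebb3 Cb2 Eb3 Db2

Fb5 gives Fbb4
Db4 gives Dbb3
G3 gives Gb2
Eb4 gives Ebb3
C3 gives Cb2
E4 gives Eb3
D3 gives Db2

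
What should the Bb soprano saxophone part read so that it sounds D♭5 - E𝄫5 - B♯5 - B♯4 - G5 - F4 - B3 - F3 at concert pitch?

The Bb soprano saxophone sounds a major second below written, so the written part must be a major second above concert — transpose each note up.
Db5 becomes Eb5
Ebb5 becomes Fb5
B#5 becomes C##6
B#4 becomes C##5
G5 becomes A5
F4 becomes G4
B3 becomes C#4
F3 becomes G3

Eb5 Fb5 C##6 C##5 A5 G4 C#4 G3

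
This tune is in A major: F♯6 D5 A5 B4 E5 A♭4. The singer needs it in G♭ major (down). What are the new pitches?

Eb6 Cb5 Gb5 Ab4 Db5 Gbb4

From A down to G♭ is an augmented second; apply that to each pitch.
F#6 to Eb6
D5 to Cb5
A5 to Gb5
B4 to Ab4
E5 to Db5
Ab4 to Gbb4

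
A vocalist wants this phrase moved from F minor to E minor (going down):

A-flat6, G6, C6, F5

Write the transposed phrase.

G6 F#6 B5 E5

F minor to E minor down is a minor second, so every note moves down by that interval.
Ab6 becomes G6
G6 becomes F#6
C6 becomes B5
F5 becomes E5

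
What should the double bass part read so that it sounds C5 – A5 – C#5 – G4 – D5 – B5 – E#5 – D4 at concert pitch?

Written C4 sounds as C3 on the double bass, so concert pitches are written a perfect octave up.
C5 -> C6
A5 -> A6
C#5 -> C#6
G4 -> G5
D5 -> D6
B5 -> B6
E#5 -> E#6
D4 -> D5

C6 A6 C#6 G5 D6 B6 E#6 D5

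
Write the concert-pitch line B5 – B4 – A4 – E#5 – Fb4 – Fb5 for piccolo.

B4 B3 A3 E#4 Fb3 Fb4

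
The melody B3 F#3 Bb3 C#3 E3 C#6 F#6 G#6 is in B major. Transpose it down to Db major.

B major to Db major down is an augmented sixth, so every note moves down by that interval.
B3 to Db3
F#3 to Ab2
Bb3 to Dbb3
C#3 to Eb2
E3 to Gb2
C#6 to Eb5
F#6 to Ab5
G#6 to Bb5

Db3 Ab2 Dbb3 Eb2 Gb2 Eb5 Ab5 Bb5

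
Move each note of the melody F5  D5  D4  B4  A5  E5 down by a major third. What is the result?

Db5 Bb4 Bb3 G4 F5 C5

F5 down a major third is Db5.
D5 down a major third is Bb4.
D4 down a major third is Bb3.
A major third down from B4 gives G4.
A5 down a major third is F5.
A major third down from E5 gives C5.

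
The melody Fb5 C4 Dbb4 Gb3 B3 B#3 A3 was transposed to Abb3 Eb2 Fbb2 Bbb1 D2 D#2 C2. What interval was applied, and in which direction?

Take the first pair: Fb5 → Abb3. F to A spans 13 letter names, so the interval is some kind of thirteenth.
Abb3 to Fb5 is 21 semitones, which makes it a major thirteenth; the second version is lower, so the direction is down.
Checking another pair — A3 → C2 — gives the same interval.

down a major thirteenth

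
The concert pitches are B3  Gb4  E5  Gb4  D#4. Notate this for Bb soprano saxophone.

Written C4 sounds as Bb3 on the Bb soprano saxophone, so concert pitches are written a major second up.
B3 to C#4
Gb4 to Ab4
E5 to F#5
Gb4 to Ab4
D#4 to E#4

C#4 Ab4 F#5 Ab4 E#4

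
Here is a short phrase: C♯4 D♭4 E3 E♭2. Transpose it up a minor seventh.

B4 Cb5 D4 Db3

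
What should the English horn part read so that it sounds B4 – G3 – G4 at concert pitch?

The English horn sounds a perfect fifth below written, so the written part must be a perfect fifth above concert — transpose each note up.
B4 becomes F#5
G3 becomes D4
G4 becomes D5

F#5 D4 D5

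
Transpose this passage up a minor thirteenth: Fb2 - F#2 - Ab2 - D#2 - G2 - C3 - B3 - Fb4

Dbb4 D4 Fb4 B3 Eb4 Ab4 G5 Dbb6

Fb2 up a minor thirteenth is Dbb4.
A minor thirteenth up from F#2 gives D4.
Ab2 up a minor thirteenth is Fb4.
D#2 up a minor thirteenth is B3.
G2: a thirteenth up reaches E, and 20 semitones makes it Eb4.
C3 up a minor thirteenth is Ab4.
B3 up a minor thirteenth is G5.
Fb4 up a minor thirteenth is Dbb6.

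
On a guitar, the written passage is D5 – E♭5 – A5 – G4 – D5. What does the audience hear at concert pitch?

Written C4 on the guitar sounds as C3, a perfect octave lower; apply that shift to every note.
D5 -> D4
Eb5 -> Eb4
A5 -> A4
G4 -> G3
D5 -> D4

D4 Eb4 A4 G3 D4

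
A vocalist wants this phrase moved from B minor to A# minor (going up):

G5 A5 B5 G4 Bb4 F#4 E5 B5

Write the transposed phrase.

F#6 G#6 A#6 F#5 A5 E#5 D#6 A#6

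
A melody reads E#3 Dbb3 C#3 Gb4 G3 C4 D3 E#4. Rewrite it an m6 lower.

G##2 Fb2 E#2 Bb3 B2 E3 F#2 G##3

A minor sixth down from E#3 gives G##2.
Dbb3: a sixth down reaches F, and 8 semitones makes it Fb2.
C#3: a sixth down reaches E, and 8 semitones makes it E#2.
A minor sixth down from Gb4 gives Bb3.
G3 down a minor sixth is B2.
C4: a sixth down reaches E, and 8 semitones makes it E3.
D3 down a minor sixth is F#2.
E#4 down a minor sixth is G##3.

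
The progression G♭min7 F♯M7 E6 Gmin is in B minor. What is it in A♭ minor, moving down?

B minor down to A♭ minor is an augmented second; each chord root moves by that interval while the quality stays the same.
G♭min7: root G♭ down an augmented second → Fbb, giving Fbbmin7.
F♯M7: root F♯ down an augmented second → Eb, giving EbM7.
E6: root E down an augmented second → Db, giving Db6.
Gmin: root G down an augmented second → Fb, giving Fbmin.

Fbbmin7 EbM7 Db6 Fbmin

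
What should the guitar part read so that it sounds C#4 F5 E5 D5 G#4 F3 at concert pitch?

C#5 F6 E6 D6 G#5 F4

Written C4 sounds as C3 on the guitar, so concert pitches are written a perfect octave up.
C#4 gives C#5
F5 gives F6
E5 gives E6
D5 gives D6
G#4 gives G#5
F3 gives F4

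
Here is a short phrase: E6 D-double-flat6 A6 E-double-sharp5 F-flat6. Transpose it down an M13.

E6 down a major thirteenth is G4.
Dbb6 down a major thirteenth is Fbb4.
A6: a thirteenth down reaches C, and 21 semitones makes it C5.
E##5: a thirteenth down reaches G, and 21 semitones makes it G##3.
A major thirteenth down from Fb6 gives Abb4.

G4 Fbb4 C5 G##3 Abb4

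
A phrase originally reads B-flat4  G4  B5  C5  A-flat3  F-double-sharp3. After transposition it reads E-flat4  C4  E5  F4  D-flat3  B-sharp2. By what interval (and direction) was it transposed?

down a perfect fifth

Take the first pair: Bb4 → Eb4. B to E spans 5 letter names, so the interval is some kind of fifth.
Eb4 to Bb4 is 7 semitones, which makes it a perfect fifth; the second version is lower, so the direction is down.
Checking another pair — F##3 → B#2 — gives the same interval.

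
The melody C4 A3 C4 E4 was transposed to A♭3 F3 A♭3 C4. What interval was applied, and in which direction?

down a major third

From C4 to Ab3 is 3 letter names — a third of some quality.
Ab3 to C4 is 4 semitones, which makes it a major third; the second version is lower, so the direction is down.
Checking another pair — E4 → C4 — gives the same interval.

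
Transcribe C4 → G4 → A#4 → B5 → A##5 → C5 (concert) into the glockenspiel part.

Written C4 sounds as C6 on the glockenspiel, so concert pitches are written a perfect fifteenth down.
C4 -> C2
G4 -> G2
A#4 -> A#2
B5 -> B3
A##5 -> A##3
C5 -> C3

C2 G2 A#2 B3 A##3 C3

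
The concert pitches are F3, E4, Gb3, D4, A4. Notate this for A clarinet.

Written C4 sounds as A3 on the A clarinet, so concert pitches are written a minor third up.
F3 to Ab3
E4 to G4
Gb3 to Bbb3
D4 to F4
A4 to C5

Ab3 G4 Bbb3 F4 C5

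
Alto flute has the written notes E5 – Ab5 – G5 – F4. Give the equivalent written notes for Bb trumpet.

C#5 F5 E5 D4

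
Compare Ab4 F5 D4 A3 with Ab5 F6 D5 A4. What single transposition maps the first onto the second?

up a perfect octave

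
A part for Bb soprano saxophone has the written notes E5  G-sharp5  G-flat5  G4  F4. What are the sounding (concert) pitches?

D5 F#5 Fb5 F4 Eb4

The Bb soprano saxophone sounds a major second below written, so transpose each written note down a major second.
E5 becomes D5
G#5 becomes F#5
Gb5 becomes Fb5
G4 becomes F4
F4 becomes Eb4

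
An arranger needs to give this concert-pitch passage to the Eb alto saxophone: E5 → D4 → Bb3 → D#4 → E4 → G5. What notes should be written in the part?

Written C4 sounds as Eb3 on the Eb alto saxophone, so concert pitches are written a major sixth up.
E5 to C#6
D4 to B4
Bb3 to G4
D#4 to B#4
E4 to C#5
G5 to E6

C#6 B4 G4 B#4 C#5 E6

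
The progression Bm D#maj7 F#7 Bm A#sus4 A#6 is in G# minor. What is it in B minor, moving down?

Dm F#maj7 A7 Dm C#sus4 C#6

G# minor down to B minor is a major sixth; each chord root moves by that interval while the quality stays the same.
Bm: root B down a major sixth → D, giving Dm.
D#maj7: root D# down a major sixth → F#, giving F#maj7.
F#7: root F# down a major sixth → A, giving A7.
Bm: root B down a major sixth → D, giving Dm.
A#sus4: root A# down a major sixth → C#, giving C#sus4.
A#6: root A# down a major sixth → C#, giving C#6.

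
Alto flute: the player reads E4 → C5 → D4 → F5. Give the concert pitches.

Written C4 on the alto flute sounds as G3, a perfect fourth lower; apply that shift to every note.
E4 -> B3
C5 -> G4
D4 -> A3
F5 -> C5

B3 G4 A3 C5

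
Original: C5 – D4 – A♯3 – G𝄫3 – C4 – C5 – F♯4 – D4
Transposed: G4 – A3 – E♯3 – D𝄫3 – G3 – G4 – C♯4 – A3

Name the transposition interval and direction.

down a perfect fourth

Take the first pair: C5 → G4. C to G spans 4 letter names, so the interval is some kind of fourth.
G4 to C5 is 5 semitones, which makes it a perfect fourth; the second version is lower, so the direction is down.
Checking another pair — D4 → A3 — gives the same interval.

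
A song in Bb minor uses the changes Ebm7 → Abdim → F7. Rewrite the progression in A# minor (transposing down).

D#m7 G#dim E#7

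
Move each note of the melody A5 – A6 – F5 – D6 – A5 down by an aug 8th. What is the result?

Ab4 Ab5 Fb4 Db5 Ab4

A5 -> Ab4
A6 -> Ab5
F5 -> Fb4
D6 -> Db5
A5 -> Ab4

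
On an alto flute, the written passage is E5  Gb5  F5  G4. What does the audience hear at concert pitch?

B4 Db5 C5 D4

Written C4 on the alto flute sounds as G3, a perfect fourth lower; apply that shift to every note.
E5 gives B4
Gb5 gives Db5
F5 gives C5
G4 gives D4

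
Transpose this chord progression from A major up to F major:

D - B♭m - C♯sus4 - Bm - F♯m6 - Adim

A major up to F major is a minor sixth; each chord root moves by that interval while the quality stays the same.
D: root D up a minor sixth → Bb, giving Bb.
B♭m: root B♭ up a minor sixth → Gb, giving Gbm.
C♯sus4: root C♯ up a minor sixth → A, giving Asus4.
Bm: root B up a minor sixth → G, giving Gm.
F♯m6: root F♯ up a minor sixth → D, giving Dm6.
Adim: root A up a minor sixth → F, giving Fdim.

Bb Gbm Asus4 Gm Dm6 Fdim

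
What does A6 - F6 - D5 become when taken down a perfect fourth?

A6 -> E6
F6 -> C6
D5 -> A4

E6 C6 A4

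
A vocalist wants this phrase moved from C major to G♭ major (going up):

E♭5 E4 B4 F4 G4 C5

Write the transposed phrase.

Bbb5 Bb4 F5 Cb5 Db5 Gb5

From C up to G♭ is a diminished fifth; apply that to each pitch.
Eb5 becomes Bbb5
E4 becomes Bb4
B4 becomes F5
F4 becomes Cb5
G4 becomes Db5
C5 becomes Gb5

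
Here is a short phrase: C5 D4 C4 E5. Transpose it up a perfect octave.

C5 becomes C6
D4 becomes D5
C4 becomes C5
E5 becomes E6

C6 D5 C5 E6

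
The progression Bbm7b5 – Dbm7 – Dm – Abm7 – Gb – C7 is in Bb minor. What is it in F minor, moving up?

Fm7b5 Abm7 Am Ebm7 Db G7

Bb minor up to F minor is a perfect fifth; each chord root moves by that interval while the quality stays the same.
Bbm7b5: root Bb up a perfect fifth → F, giving Fm7b5.
Dbm7: root Db up a perfect fifth → Ab, giving Abm7.
Dm: root D up a perfect fifth → A, giving Am.
Abm7: root Ab up a perfect fifth → Eb, giving Ebm7.
Gb: root Gb up a perfect fifth → Db, giving Db.
C7: root C up a perfect fifth → G, giving G7.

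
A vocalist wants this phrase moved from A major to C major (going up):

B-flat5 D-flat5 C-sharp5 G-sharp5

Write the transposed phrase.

Db6 Fb5 E5 B5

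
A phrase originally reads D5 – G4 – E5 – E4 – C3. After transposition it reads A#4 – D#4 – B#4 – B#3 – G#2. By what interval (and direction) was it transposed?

down a diminished fourth

From D5 to A#4 is 4 letter names — a fourth of some quality.
A#4 to D5 is 4 semitones, which makes it a diminished fourth; the second version is lower, so the direction is down.
Checking another pair — C3 → G#2 — gives the same interval.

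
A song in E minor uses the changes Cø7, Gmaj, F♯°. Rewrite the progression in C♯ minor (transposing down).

E minor down to C♯ minor is a minor third; each chord root moves by that interval while the quality stays the same.
Cø7: root C down a minor third → A, giving Aø7.
Gmaj: root G down a minor third → E, giving Emaj.
F♯°: root F♯ down a minor third → D#, giving D#°.

Aø7 Emaj D#°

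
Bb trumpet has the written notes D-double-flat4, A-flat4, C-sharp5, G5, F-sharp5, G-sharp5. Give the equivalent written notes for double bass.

First find concert pitch: the Bb trumpet sounds a major second below written, so D-double-flat4 A-flat4 C-sharp5 G5 F-sharp5 G-sharp5 sounds Cbb4 Gb4 B4 F5 E5 F#5.
Then write for double bass: it sounds a perfect octave below written, so the part must be a perfect octave above concert.
Cbb4 → Cbb5
Gb4 → Gb5
B4 → B5
F5 → F6
E5 → E6
F#5 → F#6

Cbb5 Gb5 B5 F6 E6 F#6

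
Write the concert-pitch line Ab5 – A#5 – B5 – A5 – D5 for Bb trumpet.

Bb5 B#5 C#6 B5 E5

Written C4 sounds as Bb3 on the Bb trumpet, so concert pitches are written a major second up.
Ab5 to Bb5
A#5 to B#5
B5 to C#6
A5 to B5
D5 to E5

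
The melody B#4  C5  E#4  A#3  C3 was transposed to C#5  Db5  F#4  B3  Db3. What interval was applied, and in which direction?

up a minor second

From B#4 to C#5 is 2 letter names — a second of some quality.
B#4 to C#5 is 1 semitone, which makes it a minor second; the second version is higher, so the direction is up.
Checking another pair — C3 → Db3 — gives the same interval.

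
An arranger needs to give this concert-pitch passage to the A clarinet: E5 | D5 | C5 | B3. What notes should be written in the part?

Written C4 sounds as A3 on the A clarinet, so concert pitches are written a minor third up.
E5 -> G5
D5 -> F5
C5 -> Eb5
B3 -> D4

G5 F5 Eb5 D4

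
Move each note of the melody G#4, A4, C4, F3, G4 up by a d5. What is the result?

D5 Eb5 Gb4 Cb4 Db5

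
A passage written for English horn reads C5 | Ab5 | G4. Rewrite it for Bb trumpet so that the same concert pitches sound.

G4 Eb5 D4

First find concert pitch: the English horn sounds a perfect fifth below written, so C5 Ab5 G4 sounds F4 Db5 C4.
Then write for Bb trumpet: it sounds a major second below written, so the part must be a major second above concert.
F4 → G4
Db5 → Eb5
C4 → D4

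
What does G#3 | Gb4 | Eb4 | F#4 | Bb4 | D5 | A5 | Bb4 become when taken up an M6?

E#4 Eb5 C5 D#5 G5 B5 F#6 G5

G#3: a sixth up reaches E, and 9 semitones makes it E#4.
A major sixth up from Gb4 gives Eb5.
Eb4: a sixth up reaches C, and 9 semitones makes it C5.
F#4: a sixth up reaches D, and 9 semitones makes it D#5.
Bb4: a sixth up reaches G, and 9 semitones makes it G5.
A major sixth up from D5 gives B5.
A5 up a major sixth is F#6.
Bb4 up a major sixth is G5.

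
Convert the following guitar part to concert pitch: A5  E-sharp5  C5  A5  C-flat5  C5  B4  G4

A4 E#4 C4 A4 Cb4 C4 B3 G3

The guitar sounds a perfect octave below written, so transpose each written note down a perfect octave.
A5 becomes A4
E#5 becomes E#4
C5 becomes C4
A5 becomes A4
Cb5 becomes Cb4
C5 becomes C4
B4 becomes B3
G4 becomes G3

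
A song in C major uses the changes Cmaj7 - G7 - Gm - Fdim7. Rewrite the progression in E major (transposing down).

Emaj7 B7 Bm Adim7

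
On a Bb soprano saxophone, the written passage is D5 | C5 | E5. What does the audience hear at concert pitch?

C5 Bb4 D5

Written C4 on the Bb soprano saxophone sounds as Bb3, a major second lower; apply that shift to every note.
D5 -> C5
C5 -> Bb4
E5 -> D5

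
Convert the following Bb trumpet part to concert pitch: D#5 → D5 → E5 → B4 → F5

C#5 C5 D5 A4 Eb5

The Bb trumpet sounds a major second below written, so transpose each written note down a major second.
D#5 to C#5
D5 to C5
E5 to D5
B4 to A4
F5 to Eb5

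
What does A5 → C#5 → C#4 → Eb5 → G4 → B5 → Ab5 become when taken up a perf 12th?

E7 G#6 G#5 Bb6 D6 F#7 Eb7

A5 to E7
C#5 to G#6
C#4 to G#5
Eb5 to Bb6
G4 to D6
B5 to F#7
Ab5 to Eb7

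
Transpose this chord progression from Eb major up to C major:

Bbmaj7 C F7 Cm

Gmaj7 A D7 Am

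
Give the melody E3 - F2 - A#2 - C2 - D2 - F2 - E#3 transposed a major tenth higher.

G#4 A3 C##4 E3 F#3 A3 G##4

A major tenth up from E3 gives G#4.
F2 up a major tenth is A3.
A#2: a tenth up reaches C, and 16 semitones makes it C##4.
C2: a tenth up reaches E, and 16 semitones makes it E3.
D2 up a major tenth is F#3.
F2 up a major tenth is A3.
E#3: a tenth up reaches G, and 16 semitones makes it G##4.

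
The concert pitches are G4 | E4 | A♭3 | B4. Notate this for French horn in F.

D5 B4 Eb4 F#5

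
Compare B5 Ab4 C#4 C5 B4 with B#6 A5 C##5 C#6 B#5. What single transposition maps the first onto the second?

up an augmented octave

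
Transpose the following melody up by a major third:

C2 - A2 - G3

E2 C#3 B3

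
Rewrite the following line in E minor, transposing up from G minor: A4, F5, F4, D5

F#5 D6 D5 B5

From G up to E is a major sixth; apply that to each pitch.
A4 to F#5
F5 to D6
F4 to D5
D5 to B5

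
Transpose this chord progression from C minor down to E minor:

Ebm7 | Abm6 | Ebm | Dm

Gm7 Cm6 Gm F#m

C minor down to E minor is a minor sixth; each chord root moves by that interval while the quality stays the same.
Ebm7: root Eb down a minor sixth → G, giving Gm7.
Abm6: root Ab down a minor sixth → C, giving Cm6.
Ebm: root Eb down a minor sixth → G, giving Gm.
Dm: root D down a minor sixth → F#, giving F#m.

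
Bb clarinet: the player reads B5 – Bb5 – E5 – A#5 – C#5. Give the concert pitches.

The Bb clarinet sounds a major second below written, so transpose each written note down a major second.
B5 to A5
Bb5 to Ab5
E5 to D5
A#5 to G#5
C#5 to B4

A5 Ab5 D5 G#5 B4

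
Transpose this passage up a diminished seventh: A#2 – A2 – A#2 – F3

G3 Gb3 G3 Ebb4

A#2 → G3
A2 → Gb3
A#2 → G3
F3 → Ebb4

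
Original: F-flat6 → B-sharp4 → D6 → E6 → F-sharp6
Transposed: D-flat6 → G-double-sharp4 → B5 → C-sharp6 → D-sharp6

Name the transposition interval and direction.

down a minor third

From Fb6 to Db6 is 3 letter names — a third of some quality.
Db6 to Fb6 is 3 semitones, which makes it a minor third; the second version is lower, so the direction is down.
Checking another pair — F#6 → D#6 — gives the same interval.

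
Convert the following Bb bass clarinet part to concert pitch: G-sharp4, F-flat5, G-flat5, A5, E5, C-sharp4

The Bb bass clarinet sounds a major ninth below written, so transpose each written note down a major ninth.
G#4 → F#3
Fb5 → Ebb4
Gb5 → Fb4
A5 → G4
E5 → D4
C#4 → B2

F#3 Ebb4 Fb4 G4 D4 B2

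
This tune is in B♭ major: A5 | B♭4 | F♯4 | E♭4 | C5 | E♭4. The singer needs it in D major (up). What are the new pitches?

C#6 D5 A#4 G4 E5 G4

From B♭ up to D is a major third; apply that to each pitch.
A5 becomes C#6
Bb4 becomes D5
F#4 becomes A#4
Eb4 becomes G4
C5 becomes E5
Eb4 becomes G4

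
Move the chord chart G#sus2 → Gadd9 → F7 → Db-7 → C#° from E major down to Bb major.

Dsus2 Dbadd9 Cb7 Abb-7 G°

E major down to Bb major is an augmented fourth; each chord root moves by that interval while the quality stays the same.
G#sus2: root G# down an augmented fourth → D, giving Dsus2.
Gadd9: root G down an augmented fourth → Db, giving Dbadd9.
F7: root F down an augmented fourth → Cb, giving Cb7.
Db-7: root Db down an augmented fourth → Abb, giving Abb-7.
C#°: root C# down an augmented fourth → G, giving G°.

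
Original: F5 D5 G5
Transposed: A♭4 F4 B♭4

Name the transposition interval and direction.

down a major sixth

Take the first pair: F5 → Ab4. F to A spans 6 letter names, so the interval is some kind of sixth.
Ab4 to F5 is 9 semitones, which makes it a major sixth; the second version is lower, so the direction is down.
Checking another pair — G5 → Bb4 — gives the same interval.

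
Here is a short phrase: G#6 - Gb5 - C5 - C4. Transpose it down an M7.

A5 Abb4 Db4 Db3

A major seventh down from G#6 gives A5.
A major seventh down from Gb5 gives Abb4.
C5: a seventh down reaches D, and 11 semitones makes it Db4.
C4: a seventh down reaches D, and 11 semitones makes it Db3.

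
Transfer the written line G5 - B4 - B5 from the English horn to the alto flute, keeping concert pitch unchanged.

F5 A4 A5

First find concert pitch: the English horn sounds a perfect fifth below written, so G5 B4 B5 sounds C5 E4 E5.
Then write for alto flute: it sounds a perfect fourth below written, so the part must be a perfect fourth above concert.
C5 → F5
E4 → A4
E5 → A5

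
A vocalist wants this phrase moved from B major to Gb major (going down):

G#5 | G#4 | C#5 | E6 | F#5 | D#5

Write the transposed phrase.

B major to Gb major down is an augmented third, so every note moves down by that interval.
G#5 gives Eb5
G#4 gives Eb4
C#5 gives Ab4
E6 gives Cb6
F#5 gives Db5
D#5 gives Bb4

Eb5 Eb4 Ab4 Cb6 Db5 Bb4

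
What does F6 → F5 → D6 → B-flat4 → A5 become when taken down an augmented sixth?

Abb5 Abb4 Fb5 Dbb4 Cb5

F6 becomes Abb5
F5 becomes Abb4
D6 becomes Fb5
Bb4 becomes Dbb4
A5 becomes Cb5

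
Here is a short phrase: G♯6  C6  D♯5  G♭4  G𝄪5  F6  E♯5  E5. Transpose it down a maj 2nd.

F#6 Bb5 C#5 Fb4 F##5 Eb6 D#5 D5

G#6 gives F#6
C6 gives Bb5
D#5 gives C#5
Gb4 gives Fb4
G##5 gives F##5
F6 gives Eb6
E#5 gives D#5
E5 gives D5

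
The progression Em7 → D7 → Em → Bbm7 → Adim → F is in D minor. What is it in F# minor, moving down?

D minor down to F# minor is a minor sixth; each chord root moves by that interval while the quality stays the same.
Em7: root E down a minor sixth → G#, giving G#m7.
D7: root D down a minor sixth → F#, giving F#7.
Em: root E down a minor sixth → G#, giving G#m.
Bbm7: root Bb down a minor sixth → D, giving Dm7.
Adim: root A down a minor sixth → C#, giving C#dim.
F: root F down a minor sixth → A, giving A.

G#m7 F#7 G#m Dm7 C#dim A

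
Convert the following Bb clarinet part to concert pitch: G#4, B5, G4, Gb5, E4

The Bb clarinet sounds a major second below written, so transpose each written note down a major second.
G#4 gives F#4
B5 gives A5
G4 gives F4
Gb5 gives Fb5
E4 gives D4

F#4 A5 F4 Fb5 D4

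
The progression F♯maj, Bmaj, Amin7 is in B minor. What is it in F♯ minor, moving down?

B minor down to F♯ minor is a perfect fourth; each chord root moves by that interval while the quality stays the same.
F♯maj: root F♯ down a perfect fourth → C#, giving C#maj.
Bmaj: root B down a perfect fourth → F#, giving F#maj.
Amin7: root A down a perfect fourth → E, giving Emin7.

C#maj F#maj Emin7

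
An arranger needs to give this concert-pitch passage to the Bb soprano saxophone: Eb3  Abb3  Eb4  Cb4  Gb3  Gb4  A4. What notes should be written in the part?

The Bb soprano saxophone sounds a major second below written, so the written part must be a major second above concert — transpose each note up.
Eb3 → F3
Abb3 → Bbb3
Eb4 → F4
Cb4 → Db4
Gb3 → Ab3
Gb4 → Ab4
A4 → B4

F3 Bbb3 F4 Db4 Ab3 Ab4 B4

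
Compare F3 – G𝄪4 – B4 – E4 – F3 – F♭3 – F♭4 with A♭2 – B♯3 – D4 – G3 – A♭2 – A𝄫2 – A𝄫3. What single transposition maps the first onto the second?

From F3 to Ab2 is 6 letter names — a sixth of some quality.
Ab2 to F3 is 9 semitones, which makes it a major sixth; the second version is lower, so the direction is down.
Checking another pair — Fb4 → Abb3 — gives the same interval.

down a major sixth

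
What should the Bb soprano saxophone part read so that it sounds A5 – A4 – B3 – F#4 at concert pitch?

Written C4 sounds as Bb3 on the Bb soprano saxophone, so concert pitches are written a major second up.
A5 becomes B5
A4 becomes B4
B3 becomes C#4
F#4 becomes G#4

B5 B4 C#4 G#4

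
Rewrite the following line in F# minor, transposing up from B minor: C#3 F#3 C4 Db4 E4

From B up to F# is a perfect fifth; apply that to each pitch.
C#3 -> G#3
F#3 -> C#4
C4 -> G4
Db4 -> Ab4
E4 -> B4

G#3 C#4 G4 Ab4 B4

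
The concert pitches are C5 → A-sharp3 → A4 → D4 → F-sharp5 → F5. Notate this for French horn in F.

G5 E#4 E5 A4 C#6 C6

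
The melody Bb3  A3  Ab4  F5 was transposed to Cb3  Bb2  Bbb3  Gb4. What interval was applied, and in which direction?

From Bb3 to Cb3 is 7 letter names — a seventh of some quality.
Cb3 to Bb3 is 11 semitones, which makes it a major seventh; the second version is lower, so the direction is down.
Checking another pair — F5 → Gb4 — gives the same interval.

down a major seventh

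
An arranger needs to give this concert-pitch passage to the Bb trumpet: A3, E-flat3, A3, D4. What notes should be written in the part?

Written C4 sounds as Bb3 on the Bb trumpet, so concert pitches are written a major second up.
A3 → B3
Eb3 → F3
A3 → B3
D4 → E4

B3 F3 B3 E4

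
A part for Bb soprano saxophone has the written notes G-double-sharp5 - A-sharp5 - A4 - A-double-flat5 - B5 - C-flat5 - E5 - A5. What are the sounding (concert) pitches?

F##5 G#5 G4 Gbb5 A5 Bbb4 D5 G5

The Bb soprano saxophone sounds a major second below written, so transpose each written note down a major second.
G##5 → F##5
A#5 → G#5
A4 → G4
Abb5 → Gbb5
B5 → A5
Cb5 → Bbb4
E5 → D5
A5 → G5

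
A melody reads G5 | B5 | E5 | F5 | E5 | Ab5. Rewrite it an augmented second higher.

G5: a second up reaches A, and 3 semitones makes it A#5.
B5: a second up reaches C, and 3 semitones makes it C##6.
E5: a second up reaches F, and 3 semitones makes it F##5.
F5: a second up reaches G, and 3 semitones makes it G#5.
E5 up an augmented second is F##5.
An augmented second up from Ab5 gives B5.

A#5 C##6 F##5 G#5 F##5 B5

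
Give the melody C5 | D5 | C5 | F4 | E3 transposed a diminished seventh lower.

C5: a seventh down reaches D, and 9 semitones makes it D#4.
D5: a seventh down reaches E, and 9 semitones makes it E#4.
C5 down a diminished seventh is D#4.
A diminished seventh down from F4 gives G#3.
E3 down a diminished seventh is F##2.

D#4 E#4 D#4 G#3 F##2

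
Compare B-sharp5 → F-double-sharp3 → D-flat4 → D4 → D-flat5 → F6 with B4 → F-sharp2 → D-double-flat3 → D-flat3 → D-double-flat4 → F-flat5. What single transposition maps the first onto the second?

down an augmented octave

Take the first pair: B#5 → B4. B to B spans 8 letter names, so the interval is some kind of octave.
B4 to B#5 is 13 semitones, which makes it an augmented octave; the second version is lower, so the direction is down.
Checking another pair — F6 → Fb5 — gives the same interval.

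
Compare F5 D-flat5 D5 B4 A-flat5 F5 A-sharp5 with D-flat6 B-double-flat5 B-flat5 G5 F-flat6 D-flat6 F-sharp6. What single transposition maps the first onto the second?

Take the first pair: F5 → Db6. F to D spans 6 letter names, so the interval is some kind of sixth.
F5 to Db6 is 8 semitones, which makes it a minor sixth; the second version is higher, so the direction is up.
Checking another pair — A#5 → F#6 — gives the same interval.

up a minor sixth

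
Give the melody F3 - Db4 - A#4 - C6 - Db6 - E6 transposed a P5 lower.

F3: a fifth down reaches B, and 7 semitones makes it Bb2.
Db4: a fifth down reaches G, and 7 semitones makes it Gb3.
A#4 down a perfect fifth is D#4.
C6 down a perfect fifth is F5.
Db6 down a perfect fifth is Gb5.
A perfect fifth down from E6 gives A5.

Bb2 Gb3 D#4 F5 Gb5 A5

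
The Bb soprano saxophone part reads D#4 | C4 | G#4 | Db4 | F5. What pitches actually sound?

C#4 Bb3 F#4 Cb4 Eb5

The Bb soprano saxophone sounds a major second below written, so transpose each written note down a major second.
D#4 → C#4
C4 → Bb3
G#4 → F#4
Db4 → Cb4
F5 → Eb5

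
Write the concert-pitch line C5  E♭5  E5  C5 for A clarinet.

Eb5 Gb5 G5 Eb5

The A clarinet sounds a minor third below written, so the written part must be a minor third above concert — transpose each note up.
C5 → Eb5
Eb5 → Gb5
E5 → G5
C5 → Eb5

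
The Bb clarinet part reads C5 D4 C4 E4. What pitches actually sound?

Written C4 on the Bb clarinet sounds as Bb3, a major second lower; apply that shift to every note.
C5 to Bb4
D4 to C4
C4 to Bb3
E4 to D4

Bb4 C4 Bb3 D4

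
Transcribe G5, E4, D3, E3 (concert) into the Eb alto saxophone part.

Written C4 sounds as Eb3 on the Eb alto saxophone, so concert pitches are written a major sixth up.
G5 becomes E6
E4 becomes C#5
D3 becomes B3
E3 becomes C#4

E6 C#5 B3 C#4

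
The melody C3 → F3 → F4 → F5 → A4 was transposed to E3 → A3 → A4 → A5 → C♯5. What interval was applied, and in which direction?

up a major third

Take the first pair: C3 → E3. C to E spans 3 letter names, so the interval is some kind of third.
C3 to E3 is 4 semitones, which makes it a major third; the second version is higher, so the direction is up.
Checking another pair — A4 → C#5 — gives the same interval.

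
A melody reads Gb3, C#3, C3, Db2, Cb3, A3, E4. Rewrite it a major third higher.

A major third up from Gb3 gives Bb3.
C#3 up a major third is E#3.
C3: a third up reaches E, and 4 semitones makes it E3.
Db2: a third up reaches F, and 4 semitones makes it F2.
Cb3: a third up reaches E, and 4 semitones makes it Eb3.
A3: a third up reaches C, and 4 semitones makes it C#4.
E4 up a major third is G#4.

Bb3 E#3 E3 F2 Eb3 C#4 G#4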